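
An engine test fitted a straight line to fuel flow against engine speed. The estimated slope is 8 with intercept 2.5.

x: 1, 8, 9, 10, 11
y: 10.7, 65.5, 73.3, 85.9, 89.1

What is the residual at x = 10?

ŷ = 2.5 + 8·10 = 82.5
r = 85.9 − 82.5 = 3.4

r = 3.4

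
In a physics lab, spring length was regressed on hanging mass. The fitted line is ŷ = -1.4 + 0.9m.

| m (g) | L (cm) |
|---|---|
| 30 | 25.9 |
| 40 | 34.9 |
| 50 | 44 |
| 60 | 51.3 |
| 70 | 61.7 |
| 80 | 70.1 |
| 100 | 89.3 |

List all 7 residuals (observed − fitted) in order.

m=30: ŷ = -1.4 + 0.9·30 = 25.6; e = 25.9 − 25.6 = 0.3
m=40: ŷ = -1.4 + 0.9·40 = 34.6; e = 34.9 − 34.6 = 0.3
m=50: ŷ = -1.4 + 0.9·50 = 43.6; e = 44 − 43.6 = 0.4
m=60: ŷ = -1.4 + 0.9·60 = 52.6; e = 51.3 − 52.6 = -1.3
m=70: ŷ = -1.4 + 0.9·70 = 61.6; e = 61.7 − 61.6 = 0.1
m=80: ŷ = -1.4 + 0.9·80 = 70.6; e = 70.1 − 70.6 = -0.5
m=100: ŷ = -1.4 + 0.9·100 = 88.6; e = 89.3 − 88.6 = 0.7

0.3, 0.3, 0.4, -1.3, 0.1, -0.5, 0.7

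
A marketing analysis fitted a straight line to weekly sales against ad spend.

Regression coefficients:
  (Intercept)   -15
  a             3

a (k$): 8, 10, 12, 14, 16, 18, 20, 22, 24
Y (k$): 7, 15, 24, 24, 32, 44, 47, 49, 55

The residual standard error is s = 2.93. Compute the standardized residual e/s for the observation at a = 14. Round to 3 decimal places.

-1.024

ŷ = -15 + 3·14 = 27
e = 24 − 27 = -3
e/s = -3 / 2.93 = -1.024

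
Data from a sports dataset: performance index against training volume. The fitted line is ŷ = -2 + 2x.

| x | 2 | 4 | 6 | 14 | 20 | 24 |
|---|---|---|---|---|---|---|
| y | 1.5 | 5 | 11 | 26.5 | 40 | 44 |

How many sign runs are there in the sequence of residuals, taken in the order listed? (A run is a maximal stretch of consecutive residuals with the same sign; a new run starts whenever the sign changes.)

x=2: ŷ = -2 + 2·2 = 2; r = 1.5 − 2 = -0.5
x=4: ŷ = -2 + 2·4 = 6; r = 5 − 6 = -1
x=6: ŷ = -2 + 2·6 = 10; r = 11 − 10 = 1
x=14: ŷ = -2 + 2·14 = 26; r = 26.5 − 26 = 0.5
x=20: ŷ = -2 + 2·20 = 38; r = 40 − 38 = 2
x=24: ŷ = -2 + 2·24 = 46; r = 44 − 46 = -2
Signs: − − + + + −
Runs: −×2, +×3, −×1 → 3

3 runs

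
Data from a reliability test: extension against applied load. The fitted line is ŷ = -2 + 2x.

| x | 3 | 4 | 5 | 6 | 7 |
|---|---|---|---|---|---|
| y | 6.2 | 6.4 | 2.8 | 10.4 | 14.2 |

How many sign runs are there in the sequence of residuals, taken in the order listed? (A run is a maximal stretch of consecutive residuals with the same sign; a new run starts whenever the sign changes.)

x=3: ŷ = -2 + 2·3 = 4; r = 6.2 − 4 = 2.2
x=4: ŷ = -2 + 2·4 = 6; r = 6.4 − 6 = 0.4
x=5: ŷ = -2 + 2·5 = 8; r = 2.8 − 8 = -5.2
x=6: ŷ = -2 + 2·6 = 10; r = 10.4 − 10 = 0.4
x=7: ŷ = -2 + 2·7 = 12; r = 14.2 − 12 = 2.2
Signs: + + − + +
Runs: +×2, −×1, +×2 → 3

3 runs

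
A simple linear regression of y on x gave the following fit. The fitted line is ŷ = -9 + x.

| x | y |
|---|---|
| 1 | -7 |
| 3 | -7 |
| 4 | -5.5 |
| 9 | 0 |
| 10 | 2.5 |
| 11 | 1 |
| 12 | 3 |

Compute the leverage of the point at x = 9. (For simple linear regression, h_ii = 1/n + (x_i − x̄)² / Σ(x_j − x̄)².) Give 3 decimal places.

x̄ = (1 + 3 + 4 + 9 + 10 + 11 + 12)/7 = 7.14286
Σ(x − x̄)² = 37.7347 + 17.1633 + 9.87755 + 3.44898 + 8.16327 + 14.8776 + 23.5918 = 114.857
h = 1/7 + (1.85714)²/114.857 = 0.142857 + 0.0300284 = 0.173

h = 0.173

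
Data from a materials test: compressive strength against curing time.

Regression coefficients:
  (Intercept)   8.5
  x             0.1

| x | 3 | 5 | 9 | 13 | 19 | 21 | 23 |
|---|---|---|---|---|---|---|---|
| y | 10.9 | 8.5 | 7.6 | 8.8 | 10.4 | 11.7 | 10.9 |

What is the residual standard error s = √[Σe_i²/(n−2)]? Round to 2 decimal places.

s = 1.42

x=3: ŷ = 8.5 + 0.1·3 = 8.8; e = 10.9 − 8.8 = 2.1
x=5: ŷ = 8.5 + 0.1·5 = 9; e = 8.5 − 9 = -0.5
x=9: ŷ = 8.5 + 0.1·9 = 9.4; e = 7.6 − 9.4 = -1.8
x=13: ŷ = 8.5 + 0.1·13 = 9.8; e = 8.8 − 9.8 = -1
x=19: ŷ = 8.5 + 0.1·19 = 10.4; e = 10.4 − 10.4 = 0
x=21: ŷ = 8.5 + 0.1·21 = 10.6; e = 11.7 − 10.6 = 1.1
x=23: ŷ = 8.5 + 0.1·23 = 10.8; e = 10.9 − 10.8 = 0.1
SSE = 4.41 + 0.25 + 3.24 + 1 + 0 + 1.21 + 0.01 = 10.12
s = √(10.12/5) = √2.024 ≈ 1.42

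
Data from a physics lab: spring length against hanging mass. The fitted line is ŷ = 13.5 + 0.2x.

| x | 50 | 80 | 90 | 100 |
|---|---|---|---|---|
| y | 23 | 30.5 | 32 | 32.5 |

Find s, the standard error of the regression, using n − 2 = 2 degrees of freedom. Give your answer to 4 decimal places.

x=50: ŷ = 13.5 + 0.2·50 = 23.5; r = 23 − 23.5 = -0.5
x=80: ŷ = 13.5 + 0.2·80 = 29.5; r = 30.5 − 29.5 = 1
x=90: ŷ = 13.5 + 0.2·90 = 31.5; r = 32 − 31.5 = 0.5
x=100: ŷ = 13.5 + 0.2·100 = 33.5; r = 32.5 − 33.5 = -1
SSE = 0.25 + 1 + 0.25 + 1 = 2.5
s = √(2.5/2) = √1.25 ≈ 1.1180

s = 1.1180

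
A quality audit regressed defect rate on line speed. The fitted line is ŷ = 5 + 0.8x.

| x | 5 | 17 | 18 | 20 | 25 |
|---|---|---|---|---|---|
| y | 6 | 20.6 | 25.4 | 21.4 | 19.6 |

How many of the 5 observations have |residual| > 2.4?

3

x=5: ŷ = 5 + 0.8·5 = 9; e = 6 − 9 = -3
x=17: ŷ = 5 + 0.8·17 = 18.6; e = 20.6 − 18.6 = 2
x=18: ŷ = 5 + 0.8·18 = 19.4; e = 25.4 − 19.4 = 6
x=20: ŷ = 5 + 0.8·20 = 21; e = 21.4 − 21 = 0.4
x=25: ŷ = 5 + 0.8·25 = 25; e = 19.6 − 25 = -5.4
|e| > 2.4: x=5 (|e|=3), x=18 (|e|=6), x=25 (|e|=5.4) → 3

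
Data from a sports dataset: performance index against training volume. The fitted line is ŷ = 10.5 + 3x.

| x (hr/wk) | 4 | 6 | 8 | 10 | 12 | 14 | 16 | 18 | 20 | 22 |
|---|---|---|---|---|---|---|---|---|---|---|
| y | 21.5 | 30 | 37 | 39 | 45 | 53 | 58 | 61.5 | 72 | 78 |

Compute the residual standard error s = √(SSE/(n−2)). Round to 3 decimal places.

x=4: ŷ = 10.5 + 3·4 = 22.5; r = 21.5 − 22.5 = -1
x=6: ŷ = 10.5 + 3·6 = 28.5; r = 30 − 28.5 = 1.5
x=8: ŷ = 10.5 + 3·8 = 34.5; r = 37 − 34.5 = 2.5
x=10: ŷ = 10.5 + 3·10 = 40.5; r = 39 − 40.5 = -1.5
x=12: ŷ = 10.5 + 3·12 = 46.5; r = 45 − 46.5 = -1.5
x=14: ŷ = 10.5 + 3·14 = 52.5; r = 53 − 52.5 = 0.5
x=16: ŷ = 10.5 + 3·16 = 58.5; r = 58 − 58.5 = -0.5
x=18: ŷ = 10.5 + 3·18 = 64.5; r = 61.5 − 64.5 = -3
x=20: ŷ = 10.5 + 3·20 = 70.5; r = 72 − 70.5 = 1.5
x=22: ŷ = 10.5 + 3·22 = 76.5; r = 78 − 76.5 = 1.5
SSE = 1 + 2.25 + 6.25 + 2.25 + 2.25 + 0.25 + 0.25 + 9 + 2.25 + 2.25 = 28
s = √(28/8) = √3.5 ≈ 1.871

s = 1.871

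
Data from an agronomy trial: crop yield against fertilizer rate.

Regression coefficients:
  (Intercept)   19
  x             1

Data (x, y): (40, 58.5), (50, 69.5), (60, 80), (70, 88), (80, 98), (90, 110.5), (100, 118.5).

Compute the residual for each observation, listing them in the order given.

x=40: ŷ = 19 + 40 = 59; e = 58.5 − 59 = -0.5
x=50: ŷ = 19 + 50 = 69; e = 69.5 − 69 = 0.5
x=60: ŷ = 19 + 60 = 79; e = 80 − 79 = 1
x=70: ŷ = 19 + 70 = 89; e = 88 − 89 = -1
x=80: ŷ = 19 + 80 = 99; e = 98 − 99 = -1
x=90: ŷ = 19 + 90 = 109; e = 110.5 − 109 = 1.5
x=100: ŷ = 19 + 100 = 119; e = 118.5 − 119 = -0.5

-0.5, 0.5, 1, -1, -1, 1.5, -0.5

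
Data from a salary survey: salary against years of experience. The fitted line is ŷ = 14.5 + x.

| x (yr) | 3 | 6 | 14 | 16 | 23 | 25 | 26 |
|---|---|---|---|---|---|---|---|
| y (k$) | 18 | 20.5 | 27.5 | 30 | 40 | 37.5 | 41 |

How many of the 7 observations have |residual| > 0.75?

3

x=3: ŷ = 14.5 + 3 = 17.5; r = 18 − 17.5 = 0.5
x=6: ŷ = 14.5 + 6 = 20.5; r = 20.5 − 20.5 = 0
x=14: ŷ = 14.5 + 14 = 28.5; r = 27.5 − 28.5 = -1
x=16: ŷ = 14.5 + 16 = 30.5; r = 30 − 30.5 = -0.5
x=23: ŷ = 14.5 + 23 = 37.5; r = 40 − 37.5 = 2.5
x=25: ŷ = 14.5 + 25 = 39.5; r = 37.5 − 39.5 = -2
x=26: ŷ = 14.5 + 26 = 40.5; r = 41 − 40.5 = 0.5
|r| > 0.75: x=14 (|r|=1), x=23 (|r|=2.5), x=25 (|r|=2) → 3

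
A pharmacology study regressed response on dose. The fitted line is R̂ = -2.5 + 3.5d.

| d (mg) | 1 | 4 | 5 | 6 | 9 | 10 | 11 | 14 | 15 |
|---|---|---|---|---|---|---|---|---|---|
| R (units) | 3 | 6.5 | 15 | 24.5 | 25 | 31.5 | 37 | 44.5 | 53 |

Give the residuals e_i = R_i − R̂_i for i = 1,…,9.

2, -5, 0, 6, -4, -1, 1, -2, 3

d=1: R̂ = -2.5 + 3.5·1 = 1; e = 3 − 1 = 2
d=4: R̂ = -2.5 + 3.5·4 = 11.5; e = 6.5 − 11.5 = -5
d=5: R̂ = -2.5 + 3.5·5 = 15; e = 15 − 15 = 0
d=6: R̂ = -2.5 + 3.5·6 = 18.5; e = 24.5 − 18.5 = 6
d=9: R̂ = -2.5 + 3.5·9 = 29; e = 25 − 29 = -4
d=10: R̂ = -2.5 + 3.5·10 = 32.5; e = 31.5 − 32.5 = -1
d=11: R̂ = -2.5 + 3.5·11 = 36; e = 37 − 36 = 1
d=14: R̂ = -2.5 + 3.5·14 = 46.5; e = 44.5 − 46.5 = -2
d=15: R̂ = -2.5 + 3.5·15 = 50; e = 53 − 50 = 3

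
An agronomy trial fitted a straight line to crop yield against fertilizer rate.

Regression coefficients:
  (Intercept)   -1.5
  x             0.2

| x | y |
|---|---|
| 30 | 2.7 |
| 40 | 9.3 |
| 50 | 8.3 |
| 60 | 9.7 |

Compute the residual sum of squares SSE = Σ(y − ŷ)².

SSE = 11.76

x=30: ŷ = -1.5 + 0.2·30 = 4.5; r = 2.7 − 4.5 = -1.8
x=40: ŷ = -1.5 + 0.2·40 = 6.5; r = 9.3 − 6.5 = 2.8
x=50: ŷ = -1.5 + 0.2·50 = 8.5; r = 8.3 − 8.5 = -0.2
x=60: ŷ = -1.5 + 0.2·60 = 10.5; r = 9.7 − 10.5 = -0.8
SSE = 3.24 + 7.84 + 0.04 + 0.64 = 11.76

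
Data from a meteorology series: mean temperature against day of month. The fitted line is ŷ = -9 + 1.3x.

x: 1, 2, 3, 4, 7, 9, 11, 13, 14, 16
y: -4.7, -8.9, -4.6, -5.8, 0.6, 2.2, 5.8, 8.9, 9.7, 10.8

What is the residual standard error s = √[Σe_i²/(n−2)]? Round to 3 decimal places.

x=1: ŷ = -9 + 1.3·1 = -7.7; e = -4.7 − (-7.7) = 3
x=2: ŷ = -9 + 1.3·2 = -6.4; e = -8.9 − (-6.4) = -2.5
x=3: ŷ = -9 + 1.3·3 = -5.1; e = -4.6 − (-5.1) = 0.5
x=4: ŷ = -9 + 1.3·4 = -3.8; e = -5.8 − (-3.8) = -2
x=7: ŷ = -9 + 1.3·7 = 0.1; e = 0.6 − 0.1 = 0.5
x=9: ŷ = -9 + 1.3·9 = 2.7; e = 2.2 − 2.7 = -0.5
x=11: ŷ = -9 + 1.3·11 = 5.3; e = 5.8 − 5.3 = 0.5
x=13: ŷ = -9 + 1.3·13 = 7.9; e = 8.9 − 7.9 = 1
x=14: ŷ = -9 + 1.3·14 = 9.2; e = 9.7 − 9.2 = 0.5
x=16: ŷ = -9 + 1.3·16 = 11.8; e = 10.8 − 11.8 = -1
SSE = 9 + 6.25 + 0.25 + 4 + 0.25 + 0.25 + 0.25 + 1 + 0.25 + 1 = 22.5
s = √(22.5/8) = √2.8125 ≈ 1.677

s = 1.677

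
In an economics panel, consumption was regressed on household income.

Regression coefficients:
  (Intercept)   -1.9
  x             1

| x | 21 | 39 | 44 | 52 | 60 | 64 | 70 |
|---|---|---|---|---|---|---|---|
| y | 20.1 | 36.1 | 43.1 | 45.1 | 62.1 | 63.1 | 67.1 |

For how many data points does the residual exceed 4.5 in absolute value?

1

x=21: ŷ = -1.9 + 21 = 19.1; r = 20.1 − 19.1 = 1
x=39: ŷ = -1.9 + 39 = 37.1; r = 36.1 − 37.1 = -1
x=44: ŷ = -1.9 + 44 = 42.1; r = 43.1 − 42.1 = 1
x=52: ŷ = -1.9 + 52 = 50.1; r = 45.1 − 50.1 = -5
x=60: ŷ = -1.9 + 60 = 58.1; r = 62.1 − 58.1 = 4
x=64: ŷ = -1.9 + 64 = 62.1; r = 63.1 − 62.1 = 1
x=70: ŷ = -1.9 + 70 = 68.1; r = 67.1 − 68.1 = -1
|r| > 4.5: x=52 (|r|=5) → 1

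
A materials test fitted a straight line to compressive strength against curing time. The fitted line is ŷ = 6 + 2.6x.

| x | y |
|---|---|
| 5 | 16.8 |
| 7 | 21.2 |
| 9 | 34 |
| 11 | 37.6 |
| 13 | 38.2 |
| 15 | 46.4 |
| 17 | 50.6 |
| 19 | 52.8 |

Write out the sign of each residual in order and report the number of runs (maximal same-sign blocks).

x=5: ŷ = 6 + 2.6·5 = 19; e = 16.8 − 19 = -2.2
x=7: ŷ = 6 + 2.6·7 = 24.2; e = 21.2 − 24.2 = -3
x=9: ŷ = 6 + 2.6·9 = 29.4; e = 34 − 29.4 = 4.6
x=11: ŷ = 6 + 2.6·11 = 34.6; e = 37.6 − 34.6 = 3
x=13: ŷ = 6 + 2.6·13 = 39.8; e = 38.2 − 39.8 = -1.6
x=15: ŷ = 6 + 2.6·15 = 45; e = 46.4 − 45 = 1.4
x=17: ŷ = 6 + 2.6·17 = 50.2; e = 50.6 − 50.2 = 0.4
x=19: ŷ = 6 + 2.6·19 = 55.4; e = 52.8 − 55.4 = -2.6
Signs: − − + + − + + −
Runs: −×2, +×2, −×1, +×2, −×1 → 5

5 runs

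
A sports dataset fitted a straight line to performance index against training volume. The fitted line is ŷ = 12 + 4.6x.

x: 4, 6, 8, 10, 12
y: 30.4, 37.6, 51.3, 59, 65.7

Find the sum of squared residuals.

x=4: ŷ = 12 + 4.6·4 = 30.4; r = 30.4 − 30.4 = 0
x=6: ŷ = 12 + 4.6·6 = 39.6; r = 37.6 − 39.6 = -2
x=8: ŷ = 12 + 4.6·8 = 48.8; r = 51.3 − 48.8 = 2.5
x=10: ŷ = 12 + 4.6·10 = 58; r = 59 − 58 = 1
x=12: ŷ = 12 + 4.6·12 = 67.2; r = 65.7 − 67.2 = -1.5
SSE = 0 + 4 + 6.25 + 1 + 2.25 = 13.5

SSE = 13.5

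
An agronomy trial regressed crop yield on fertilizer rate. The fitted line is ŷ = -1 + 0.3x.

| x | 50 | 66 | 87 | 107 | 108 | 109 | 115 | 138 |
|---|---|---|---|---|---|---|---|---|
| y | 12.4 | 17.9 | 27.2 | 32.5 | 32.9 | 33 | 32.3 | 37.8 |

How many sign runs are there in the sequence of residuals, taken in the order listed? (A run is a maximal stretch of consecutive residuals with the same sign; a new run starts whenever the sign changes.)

x=50: ŷ = -1 + 0.3·50 = 14; e = 12.4 − 14 = -1.6
x=66: ŷ = -1 + 0.3·66 = 18.8; e = 17.9 − 18.8 = -0.9
x=87: ŷ = -1 + 0.3·87 = 25.1; e = 27.2 − 25.1 = 2.1
x=107: ŷ = -1 + 0.3·107 = 31.1; e = 32.5 − 31.1 = 1.4
x=108: ŷ = -1 + 0.3·108 = 31.4; e = 32.9 − 31.4 = 1.5
x=109: ŷ = -1 + 0.3·109 = 31.7; e = 33 − 31.7 = 1.3
x=115: ŷ = -1 + 0.3·115 = 33.5; e = 32.3 − 33.5 = -1.2
x=138: ŷ = -1 + 0.3·138 = 40.4; e = 37.8 − 40.4 = -2.6
Signs: − − + + + + − −
Runs: −×2, +×4, −×2 → 3

3 runs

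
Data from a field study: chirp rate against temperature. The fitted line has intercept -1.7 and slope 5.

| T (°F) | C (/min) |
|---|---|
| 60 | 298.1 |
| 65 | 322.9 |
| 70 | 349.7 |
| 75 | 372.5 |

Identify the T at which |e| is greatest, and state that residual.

T = 70, e = 1.4

T=60: ŷ = -1.7 + 5·60 = 298.3; e = 298.1 − 298.3 = -0.2
T=65: ŷ = -1.7 + 5·65 = 323.3; e = 322.9 − 323.3 = -0.4
T=70: ŷ = -1.7 + 5·70 = 348.3; e = 349.7 − 348.3 = 1.4
T=75: ŷ = -1.7 + 5·75 = 373.3; e = 372.5 − 373.3 = -0.8
Largest |e| is 1.4 at T = 70, residual 1.4.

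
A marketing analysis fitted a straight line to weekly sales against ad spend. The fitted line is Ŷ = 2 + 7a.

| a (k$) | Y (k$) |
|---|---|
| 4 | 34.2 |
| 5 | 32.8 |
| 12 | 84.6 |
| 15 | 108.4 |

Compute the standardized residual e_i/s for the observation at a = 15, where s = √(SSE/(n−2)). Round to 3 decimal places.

0.316

a=4: Ŷ = 2 + 7·4 = 30; e = 34.2 − 30 = 4.2
a=5: Ŷ = 2 + 7·5 = 37; e = 32.8 − 37 = -4.2
a=12: Ŷ = 2 + 7·12 = 86; e = 84.6 − 86 = -1.4
a=15: Ŷ = 2 + 7·15 = 107; e = 108.4 − 107 = 1.4
SSE = 17.64 + 17.64 + 1.96 + 1.96 = 39.2
s = √(39.2/2) = 4.42719
e/s = 1.4 / 4.42719 = 0.316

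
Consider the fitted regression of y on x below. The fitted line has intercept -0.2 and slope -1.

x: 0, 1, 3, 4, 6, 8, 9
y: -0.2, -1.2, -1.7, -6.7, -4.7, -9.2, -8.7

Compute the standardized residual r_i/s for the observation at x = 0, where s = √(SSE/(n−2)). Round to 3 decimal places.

x=0: ŷ = -0.2 − 0 = -0.2; r = -0.2 − (-0.2) = 0
x=1: ŷ = -0.2 − 1 = -1.2; r = -1.2 − (-1.2) = 0
x=3: ŷ = -0.2 − 3 = -3.2; r = -1.7 − (-3.2) = 1.5
x=4: ŷ = -0.2 − 4 = -4.2; r = -6.7 − (-4.2) = -2.5
x=6: ŷ = -0.2 − 6 = -6.2; r = -4.7 − (-6.2) = 1.5
x=8: ŷ = -0.2 − 8 = -8.2; r = -9.2 − (-8.2) = -1
x=9: ŷ = -0.2 − 9 = -9.2; r = -8.7 − (-9.2) = 0.5
SSE = 0 + 0 + 2.25 + 6.25 + 2.25 + 1 + 0.25 = 12
s = √(12/5) = 1.54919
r/s = 0 / 1.54919 = 0.000

0.000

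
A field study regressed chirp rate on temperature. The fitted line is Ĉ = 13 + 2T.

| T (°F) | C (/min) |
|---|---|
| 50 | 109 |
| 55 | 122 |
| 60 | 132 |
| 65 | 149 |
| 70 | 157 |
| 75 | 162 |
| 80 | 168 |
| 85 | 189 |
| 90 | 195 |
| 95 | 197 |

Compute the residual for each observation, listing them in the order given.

-4, -1, -1, 6, 4, -1, -5, 6, 2, -6

T=50: Ĉ = 13 + 2·50 = 113; r = 109 − 113 = -4
T=55: Ĉ = 13 + 2·55 = 123; r = 122 − 123 = -1
T=60: Ĉ = 13 + 2·60 = 133; r = 132 − 133 = -1
T=65: Ĉ = 13 + 2·65 = 143; r = 149 − 143 = 6
T=70: Ĉ = 13 + 2·70 = 153; r = 157 − 153 = 4
T=75: Ĉ = 13 + 2·75 = 163; r = 162 − 163 = -1
T=80: Ĉ = 13 + 2·80 = 173; r = 168 − 173 = -5
T=85: Ĉ = 13 + 2·85 = 183; r = 189 − 183 = 6
T=90: Ĉ = 13 + 2·90 = 193; r = 195 − 193 = 2
T=95: Ĉ = 13 + 2·95 = 203; r = 197 − 203 = -6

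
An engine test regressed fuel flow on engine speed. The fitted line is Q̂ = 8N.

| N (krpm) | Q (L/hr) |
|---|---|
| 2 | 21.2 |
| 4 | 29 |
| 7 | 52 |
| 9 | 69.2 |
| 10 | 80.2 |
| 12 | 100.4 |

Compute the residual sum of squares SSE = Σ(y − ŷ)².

N=2: Q̂ = 8·2 = 16; r = 21.2 − 16 = 5.2
N=4: Q̂ = 8·4 = 32; r = 29 − 32 = -3
N=7: Q̂ = 8·7 = 56; r = 52 − 56 = -4
N=9: Q̂ = 8·9 = 72; r = 69.2 − 72 = -2.8
N=10: Q̂ = 8·10 = 80; r = 80.2 − 80 = 0.2
N=12: Q̂ = 8·12 = 96; r = 100.4 − 96 = 4.4
SSE = 27.04 + 9 + 16 + 7.84 + 0.04 + 19.36 = 79.28

SSE = 79.28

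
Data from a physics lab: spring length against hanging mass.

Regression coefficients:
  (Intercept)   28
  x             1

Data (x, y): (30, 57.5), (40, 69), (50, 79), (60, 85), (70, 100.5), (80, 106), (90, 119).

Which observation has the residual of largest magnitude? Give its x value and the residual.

x = 60, r = -3

x=30: ŷ = 28 + 30 = 58; r = 57.5 − 58 = -0.5
x=40: ŷ = 28 + 40 = 68; r = 69 − 68 = 1
x=50: ŷ = 28 + 50 = 78; r = 79 − 78 = 1
x=60: ŷ = 28 + 60 = 88; r = 85 − 88 = -3
x=70: ŷ = 28 + 70 = 98; r = 100.5 − 98 = 2.5
x=80: ŷ = 28 + 80 = 108; r = 106 − 108 = -2
x=90: ŷ = 28 + 90 = 118; r = 119 − 118 = 1
Largest |r| is 3 at x = 60, residual -3.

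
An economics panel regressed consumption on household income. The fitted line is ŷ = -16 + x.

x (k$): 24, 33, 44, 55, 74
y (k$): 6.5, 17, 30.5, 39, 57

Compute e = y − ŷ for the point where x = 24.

e = -1.5

ŷ = -16 + 24 = 8
e = 6.5 − 8 = -1.5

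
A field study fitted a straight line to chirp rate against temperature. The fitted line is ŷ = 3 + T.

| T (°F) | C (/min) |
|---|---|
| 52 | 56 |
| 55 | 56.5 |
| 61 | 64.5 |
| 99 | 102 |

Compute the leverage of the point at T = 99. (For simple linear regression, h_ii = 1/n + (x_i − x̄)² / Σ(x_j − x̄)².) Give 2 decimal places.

h = 0.98

T̄ = (52 + 55 + 61 + 99)/4 = 66.75
Σ(T − T̄)² = 217.562 + 138.062 + 33.0625 + 1040.06 = 1428.75
h = 1/4 + (32.25)²/1428.75 = 0.25 + 0.727953 = 0.98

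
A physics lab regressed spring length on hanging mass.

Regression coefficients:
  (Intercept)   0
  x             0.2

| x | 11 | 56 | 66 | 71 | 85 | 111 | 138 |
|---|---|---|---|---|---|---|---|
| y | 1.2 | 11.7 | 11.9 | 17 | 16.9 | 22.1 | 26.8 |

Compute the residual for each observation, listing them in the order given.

x=11: ŷ = 0.2·11 = 2.2; e = 1.2 − 2.2 = -1
x=56: ŷ = 0.2·56 = 11.2; e = 11.7 − 11.2 = 0.5
x=66: ŷ = 0.2·66 = 13.2; e = 11.9 − 13.2 = -1.3
x=71: ŷ = 0.2·71 = 14.2; e = 17 − 14.2 = 2.8
x=85: ŷ = 0.2·85 = 17; e = 16.9 − 17 = -0.1
x=111: ŷ = 0.2·111 = 22.2; e = 22.1 − 22.2 = -0.1
x=138: ŷ = 0.2·138 = 27.6; e = 26.8 − 27.6 = -0.8

-1, 0.5, -1.3, 2.8, -0.1, -0.1, -0.8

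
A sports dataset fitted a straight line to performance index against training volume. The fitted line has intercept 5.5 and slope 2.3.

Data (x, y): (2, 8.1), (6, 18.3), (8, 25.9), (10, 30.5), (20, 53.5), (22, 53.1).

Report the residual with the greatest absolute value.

e = -3

x=2: ŷ = 5.5 + 2.3·2 = 10.1; e = 8.1 − 10.1 = -2
x=6: ŷ = 5.5 + 2.3·6 = 19.3; e = 18.3 − 19.3 = -1
x=8: ŷ = 5.5 + 2.3·8 = 23.9; e = 25.9 − 23.9 = 2
x=10: ŷ = 5.5 + 2.3·10 = 28.5; e = 30.5 − 28.5 = 2
x=20: ŷ = 5.5 + 2.3·20 = 51.5; e = 53.5 − 51.5 = 2
x=22: ŷ = 5.5 + 2.3·22 = 56.1; e = 53.1 − 56.1 = -3
Largest |e| is 3 at x = 22, residual -3.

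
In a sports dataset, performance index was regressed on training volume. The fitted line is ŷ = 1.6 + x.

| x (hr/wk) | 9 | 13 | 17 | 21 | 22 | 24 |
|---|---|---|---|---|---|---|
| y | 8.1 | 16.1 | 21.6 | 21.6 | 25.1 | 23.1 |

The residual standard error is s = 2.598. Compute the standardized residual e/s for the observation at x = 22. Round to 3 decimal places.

0.577

ŷ = 1.6 + 22 = 23.6
e = 25.1 − 23.6 = 1.5
e/s = 1.5 / 2.598 = 0.577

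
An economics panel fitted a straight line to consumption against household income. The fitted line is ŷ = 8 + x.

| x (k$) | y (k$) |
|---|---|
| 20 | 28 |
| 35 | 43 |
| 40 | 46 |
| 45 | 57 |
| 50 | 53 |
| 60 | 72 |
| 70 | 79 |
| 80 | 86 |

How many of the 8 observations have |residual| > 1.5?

x=20: ŷ = 8 + 20 = 28; r = 28 − 28 = 0
x=35: ŷ = 8 + 35 = 43; r = 43 − 43 = 0
x=40: ŷ = 8 + 40 = 48; r = 46 − 48 = -2
x=45: ŷ = 8 + 45 = 53; r = 57 − 53 = 4
x=50: ŷ = 8 + 50 = 58; r = 53 − 58 = -5
x=60: ŷ = 8 + 60 = 68; r = 72 − 68 = 4
x=70: ŷ = 8 + 70 = 78; r = 79 − 78 = 1
x=80: ŷ = 8 + 80 = 88; r = 86 − 88 = -2
|r| > 1.5: x=40 (|r|=2), x=45 (|r|=4), x=50 (|r|=5), x=60 (|r|=4), x=80 (|r|=2) → 5

5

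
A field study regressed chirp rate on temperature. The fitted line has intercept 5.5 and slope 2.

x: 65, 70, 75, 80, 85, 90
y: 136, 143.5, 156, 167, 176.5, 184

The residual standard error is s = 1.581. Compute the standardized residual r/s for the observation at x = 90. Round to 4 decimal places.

ŷ = 5.5 + 2·90 = 185.5
r = 184 − 185.5 = -1.5
r/s = -1.5 / 1.581 = -0.9488

-0.9488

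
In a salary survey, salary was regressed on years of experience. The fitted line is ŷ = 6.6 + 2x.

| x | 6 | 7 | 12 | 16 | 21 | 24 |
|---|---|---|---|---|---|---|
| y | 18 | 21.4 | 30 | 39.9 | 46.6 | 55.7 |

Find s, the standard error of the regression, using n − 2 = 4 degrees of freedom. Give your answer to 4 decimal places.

x=6: ŷ = 6.6 + 2·6 = 18.6; e = 18 − 18.6 = -0.6
x=7: ŷ = 6.6 + 2·7 = 20.6; e = 21.4 − 20.6 = 0.8
x=12: ŷ = 6.6 + 2·12 = 30.6; e = 30 − 30.6 = -0.6
x=16: ŷ = 6.6 + 2·16 = 38.6; e = 39.9 − 38.6 = 1.3
x=21: ŷ = 6.6 + 2·21 = 48.6; e = 46.6 − 48.6 = -2
x=24: ŷ = 6.6 + 2·24 = 54.6; e = 55.7 − 54.6 = 1.1
SSE = 0.36 + 0.64 + 0.36 + 1.69 + 4 + 1.21 = 8.26
s = √(8.26/4) = √2.065 ≈ 1.4370

s = 1.4370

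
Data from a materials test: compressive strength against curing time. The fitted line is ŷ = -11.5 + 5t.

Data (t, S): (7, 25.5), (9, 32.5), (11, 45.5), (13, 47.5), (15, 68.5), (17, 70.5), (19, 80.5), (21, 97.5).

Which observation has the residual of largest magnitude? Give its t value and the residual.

t = 13, e = -6

t=7: ŷ = -11.5 + 5·7 = 23.5; e = 25.5 − 23.5 = 2
t=9: ŷ = -11.5 + 5·9 = 33.5; e = 32.5 − 33.5 = -1
t=11: ŷ = -11.5 + 5·11 = 43.5; e = 45.5 − 43.5 = 2
t=13: ŷ = -11.5 + 5·13 = 53.5; e = 47.5 − 53.5 = -6
t=15: ŷ = -11.5 + 5·15 = 63.5; e = 68.5 − 63.5 = 5
t=17: ŷ = -11.5 + 5·17 = 73.5; e = 70.5 − 73.5 = -3
t=19: ŷ = -11.5 + 5·19 = 83.5; e = 80.5 − 83.5 = -3
t=21: ŷ = -11.5 + 5·21 = 93.5; e = 97.5 − 93.5 = 4
Largest |e| is 6 at t = 13, residual -6.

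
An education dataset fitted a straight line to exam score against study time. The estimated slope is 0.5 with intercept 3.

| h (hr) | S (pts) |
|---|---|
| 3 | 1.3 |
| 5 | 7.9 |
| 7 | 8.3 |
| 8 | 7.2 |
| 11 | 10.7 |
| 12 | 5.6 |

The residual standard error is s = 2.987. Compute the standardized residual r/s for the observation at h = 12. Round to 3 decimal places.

-1.138

ŷ = 3 + 0.5·12 = 9
r = 5.6 − 9 = -3.4
r/s = -3.4 / 2.987 = -1.138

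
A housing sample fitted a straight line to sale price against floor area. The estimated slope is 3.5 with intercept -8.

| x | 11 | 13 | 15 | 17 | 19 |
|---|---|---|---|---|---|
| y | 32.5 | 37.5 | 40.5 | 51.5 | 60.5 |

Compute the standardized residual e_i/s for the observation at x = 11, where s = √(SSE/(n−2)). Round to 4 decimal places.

0.7071

x=11: ŷ = -8 + 3.5·11 = 30.5; e = 32.5 − 30.5 = 2
x=13: ŷ = -8 + 3.5·13 = 37.5; e = 37.5 − 37.5 = 0
x=15: ŷ = -8 + 3.5·15 = 44.5; e = 40.5 − 44.5 = -4
x=17: ŷ = -8 + 3.5·17 = 51.5; e = 51.5 − 51.5 = 0
x=19: ŷ = -8 + 3.5·19 = 58.5; e = 60.5 − 58.5 = 2
SSE = 4 + 0 + 16 + 0 + 4 = 24
s = √(24/3) = 2.82843
e/s = 2 / 2.82843 = 0.7071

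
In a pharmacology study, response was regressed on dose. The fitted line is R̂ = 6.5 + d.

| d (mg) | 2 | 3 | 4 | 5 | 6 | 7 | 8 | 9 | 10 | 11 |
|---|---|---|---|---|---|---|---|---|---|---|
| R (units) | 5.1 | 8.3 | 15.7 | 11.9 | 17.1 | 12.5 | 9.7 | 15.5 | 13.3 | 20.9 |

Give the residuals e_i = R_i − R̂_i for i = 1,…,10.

-3.4, -1.2, 5.2, 0.4, 4.6, -1, -4.8, 0, -3.2, 3.4

d=2: R̂ = 6.5 + 2 = 8.5; e = 5.1 − 8.5 = -3.4
d=3: R̂ = 6.5 + 3 = 9.5; e = 8.3 − 9.5 = -1.2
d=4: R̂ = 6.5 + 4 = 10.5; e = 15.7 − 10.5 = 5.2
d=5: R̂ = 6.5 + 5 = 11.5; e = 11.9 − 11.5 = 0.4
d=6: R̂ = 6.5 + 6 = 12.5; e = 17.1 − 12.5 = 4.6
d=7: R̂ = 6.5 + 7 = 13.5; e = 12.5 − 13.5 = -1
d=8: R̂ = 6.5 + 8 = 14.5; e = 9.7 − 14.5 = -4.8
d=9: R̂ = 6.5 + 9 = 15.5; e = 15.5 − 15.5 = 0
d=10: R̂ = 6.5 + 10 = 16.5; e = 13.3 − 16.5 = -3.2
d=11: R̂ = 6.5 + 11 = 17.5; e = 20.9 − 17.5 = 3.4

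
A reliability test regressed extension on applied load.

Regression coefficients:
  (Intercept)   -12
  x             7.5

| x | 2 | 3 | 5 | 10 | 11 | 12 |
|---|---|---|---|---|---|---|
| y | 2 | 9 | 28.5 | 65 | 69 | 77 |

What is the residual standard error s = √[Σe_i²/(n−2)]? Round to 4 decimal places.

x=2: ŷ = -12 + 7.5·2 = 3; e = 2 − 3 = -1
x=3: ŷ = -12 + 7.5·3 = 10.5; e = 9 − 10.5 = -1.5
x=5: ŷ = -12 + 7.5·5 = 25.5; e = 28.5 − 25.5 = 3
x=10: ŷ = -12 + 7.5·10 = 63; e = 65 − 63 = 2
x=11: ŷ = -12 + 7.5·11 = 70.5; e = 69 − 70.5 = -1.5
x=12: ŷ = -12 + 7.5·12 = 78; e = 77 − 78 = -1
SSE = 1 + 2.25 + 9 + 4 + 2.25 + 1 = 19.5
s = √(19.5/4) = √4.875 ≈ 2.2079

s = 2.2079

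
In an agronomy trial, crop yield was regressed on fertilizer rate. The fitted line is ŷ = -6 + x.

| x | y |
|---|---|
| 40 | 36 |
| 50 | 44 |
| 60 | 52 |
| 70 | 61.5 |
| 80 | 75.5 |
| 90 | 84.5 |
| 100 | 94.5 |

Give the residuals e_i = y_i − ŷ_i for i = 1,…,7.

2, 0, -2, -2.5, 1.5, 0.5, 0.5

x=40: ŷ = -6 + 40 = 34; e = 36 − 34 = 2
x=50: ŷ = -6 + 50 = 44; e = 44 − 44 = 0
x=60: ŷ = -6 + 60 = 54; e = 52 − 54 = -2
x=70: ŷ = -6 + 70 = 64; e = 61.5 − 64 = -2.5
x=80: ŷ = -6 + 80 = 74; e = 75.5 − 74 = 1.5
x=90: ŷ = -6 + 90 = 84; e = 84.5 − 84 = 0.5
x=100: ŷ = -6 + 100 = 94; e = 94.5 − 94 = 0.5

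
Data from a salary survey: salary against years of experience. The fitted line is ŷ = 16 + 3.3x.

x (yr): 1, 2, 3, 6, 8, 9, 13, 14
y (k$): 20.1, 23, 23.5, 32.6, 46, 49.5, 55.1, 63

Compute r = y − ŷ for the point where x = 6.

ŷ = 16 + 3.3·6 = 35.8
r = 32.6 − 35.8 = -3.2

r = -3.2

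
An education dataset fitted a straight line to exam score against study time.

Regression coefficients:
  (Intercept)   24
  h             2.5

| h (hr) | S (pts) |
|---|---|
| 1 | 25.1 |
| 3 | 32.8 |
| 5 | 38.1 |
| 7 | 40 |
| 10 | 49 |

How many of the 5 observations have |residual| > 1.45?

h=1: Ŝ = 24 + 2.5·1 = 26.5; r = 25.1 − 26.5 = -1.4
h=3: Ŝ = 24 + 2.5·3 = 31.5; r = 32.8 − 31.5 = 1.3
h=5: Ŝ = 24 + 2.5·5 = 36.5; r = 38.1 − 36.5 = 1.6
h=7: Ŝ = 24 + 2.5·7 = 41.5; r = 40 − 41.5 = -1.5
h=10: Ŝ = 24 + 2.5·10 = 49; r = 49 − 49 = 0
|r| > 1.45: h=5 (|r|=1.6), h=7 (|r|=1.5) → 2

2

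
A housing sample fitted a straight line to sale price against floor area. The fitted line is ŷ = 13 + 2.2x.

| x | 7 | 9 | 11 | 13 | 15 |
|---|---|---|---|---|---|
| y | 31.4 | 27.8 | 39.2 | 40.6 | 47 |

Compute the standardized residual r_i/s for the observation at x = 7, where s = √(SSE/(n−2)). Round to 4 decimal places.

0.8216

x=7: ŷ = 13 + 2.2·7 = 28.4; r = 31.4 − 28.4 = 3
x=9: ŷ = 13 + 2.2·9 = 32.8; r = 27.8 − 32.8 = -5
x=11: ŷ = 13 + 2.2·11 = 37.2; r = 39.2 − 37.2 = 2
x=13: ŷ = 13 + 2.2·13 = 41.6; r = 40.6 − 41.6 = -1
x=15: ŷ = 13 + 2.2·15 = 46; r = 47 − 46 = 1
SSE = 9 + 25 + 4 + 1 + 1 = 40
s = √(40/3) = 3.65148
r/s = 3 / 3.65148 = 0.8216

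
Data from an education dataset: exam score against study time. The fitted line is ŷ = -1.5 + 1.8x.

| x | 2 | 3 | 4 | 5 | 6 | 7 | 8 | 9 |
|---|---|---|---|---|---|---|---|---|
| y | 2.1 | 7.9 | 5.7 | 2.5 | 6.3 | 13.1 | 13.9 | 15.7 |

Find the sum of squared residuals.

x=2: ŷ = -1.5 + 1.8·2 = 2.1; r = 2.1 − 2.1 = 0
x=3: ŷ = -1.5 + 1.8·3 = 3.9; r = 7.9 − 3.9 = 4
x=4: ŷ = -1.5 + 1.8·4 = 5.7; r = 5.7 − 5.7 = 0
x=5: ŷ = -1.5 + 1.8·5 = 7.5; r = 2.5 − 7.5 = -5
x=6: ŷ = -1.5 + 1.8·6 = 9.3; r = 6.3 − 9.3 = -3
x=7: ŷ = -1.5 + 1.8·7 = 11.1; r = 13.1 − 11.1 = 2
x=8: ŷ = -1.5 + 1.8·8 = 12.9; r = 13.9 − 12.9 = 1
x=9: ŷ = -1.5 + 1.8·9 = 14.7; r = 15.7 − 14.7 = 1
SSE = 0 + 16 + 0 + 25 + 9 + 4 + 1 + 1 = 56

SSE = 56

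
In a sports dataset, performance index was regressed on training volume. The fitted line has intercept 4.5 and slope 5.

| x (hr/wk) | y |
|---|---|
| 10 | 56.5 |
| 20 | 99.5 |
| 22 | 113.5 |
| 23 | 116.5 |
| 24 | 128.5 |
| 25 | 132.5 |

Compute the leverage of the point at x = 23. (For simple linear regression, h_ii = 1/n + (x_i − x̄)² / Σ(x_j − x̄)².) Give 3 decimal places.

h = 0.203

x̄ = (10 + 20 + 22 + 23 + 24 + 25)/6 = 20.6667
Σ(x − x̄)² = 113.778 + 0.444444 + 1.77778 + 5.44444 + 11.1111 + 18.7778 = 151.333
h = 1/6 + (2.33333)²/151.333 = 0.166667 + 0.0359765 = 0.203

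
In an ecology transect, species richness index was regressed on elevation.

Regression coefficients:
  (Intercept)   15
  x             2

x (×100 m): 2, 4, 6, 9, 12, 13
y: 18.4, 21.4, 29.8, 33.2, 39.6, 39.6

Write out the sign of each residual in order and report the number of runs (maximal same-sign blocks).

x=2: ŷ = 15 + 2·2 = 19; r = 18.4 − 19 = -0.6
x=4: ŷ = 15 + 2·4 = 23; r = 21.4 − 23 = -1.6
x=6: ŷ = 15 + 2·6 = 27; r = 29.8 − 27 = 2.8
x=9: ŷ = 15 + 2·9 = 33; r = 33.2 − 33 = 0.2
x=12: ŷ = 15 + 2·12 = 39; r = 39.6 − 39 = 0.6
x=13: ŷ = 15 + 2·13 = 41; r = 39.6 − 41 = -1.4
Signs: − − + + + −
Runs: −×2, +×3, −×1 → 3

3 runs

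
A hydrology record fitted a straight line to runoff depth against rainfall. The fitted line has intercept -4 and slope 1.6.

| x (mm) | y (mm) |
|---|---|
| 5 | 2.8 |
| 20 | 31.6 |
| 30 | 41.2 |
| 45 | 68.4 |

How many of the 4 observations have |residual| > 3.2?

x=5: ŷ = -4 + 1.6·5 = 4; r = 2.8 − 4 = -1.2
x=20: ŷ = -4 + 1.6·20 = 28; r = 31.6 − 28 = 3.6
x=30: ŷ = -4 + 1.6·30 = 44; r = 41.2 − 44 = -2.8
x=45: ŷ = -4 + 1.6·45 = 68; r = 68.4 − 68 = 0.4
|r| > 3.2: x=20 (|r|=3.6) → 1

1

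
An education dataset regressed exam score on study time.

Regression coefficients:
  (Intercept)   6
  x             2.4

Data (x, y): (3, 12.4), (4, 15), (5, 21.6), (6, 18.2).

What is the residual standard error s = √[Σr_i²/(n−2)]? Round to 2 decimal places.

s = 3.07

x=3: ŷ = 6 + 2.4·3 = 13.2; r = 12.4 − 13.2 = -0.8
x=4: ŷ = 6 + 2.4·4 = 15.6; r = 15 − 15.6 = -0.6
x=5: ŷ = 6 + 2.4·5 = 18; r = 21.6 − 18 = 3.6
x=6: ŷ = 6 + 2.4·6 = 20.4; r = 18.2 − 20.4 = -2.2
SSE = 0.64 + 0.36 + 12.96 + 4.84 = 18.8
s = √(18.8/2) = √9.4 ≈ 3.07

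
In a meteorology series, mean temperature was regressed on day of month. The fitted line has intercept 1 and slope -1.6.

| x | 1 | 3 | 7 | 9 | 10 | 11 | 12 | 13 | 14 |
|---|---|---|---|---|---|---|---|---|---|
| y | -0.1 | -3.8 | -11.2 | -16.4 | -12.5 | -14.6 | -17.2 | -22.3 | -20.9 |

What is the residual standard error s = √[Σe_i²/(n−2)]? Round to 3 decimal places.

s = 2.000

x=1: ŷ = 1 − 1.6·1 = -0.6; e = -0.1 − (-0.6) = 0.5
x=3: ŷ = 1 − 1.6·3 = -3.8; e = -3.8 − (-3.8) = 0
x=7: ŷ = 1 − 1.6·7 = -10.2; e = -11.2 − (-10.2) = -1
x=9: ŷ = 1 − 1.6·9 = -13.4; e = -16.4 − (-13.4) = -3
x=10: ŷ = 1 − 1.6·10 = -15; e = -12.5 − (-15) = 2.5
x=11: ŷ = 1 − 1.6·11 = -16.6; e = -14.6 − (-16.6) = 2
x=12: ŷ = 1 − 1.6·12 = -18.2; e = -17.2 − (-18.2) = 1
x=13: ŷ = 1 − 1.6·13 = -19.8; e = -22.3 − (-19.8) = -2.5
x=14: ŷ = 1 − 1.6·14 = -21.4; e = -20.9 − (-21.4) = 0.5
SSE = 0.25 + 0 + 1 + 9 + 6.25 + 4 + 1 + 6.25 + 0.25 = 28
s = √(28/7) = √4 ≈ 2.000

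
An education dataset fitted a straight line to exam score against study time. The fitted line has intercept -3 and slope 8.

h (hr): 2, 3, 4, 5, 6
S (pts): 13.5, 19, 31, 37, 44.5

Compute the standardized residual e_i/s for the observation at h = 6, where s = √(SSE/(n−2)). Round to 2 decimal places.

-0.30

h=2: Ŝ = -3 + 8·2 = 13; e = 13.5 − 13 = 0.5
h=3: Ŝ = -3 + 8·3 = 21; e = 19 − 21 = -2
h=4: Ŝ = -3 + 8·4 = 29; e = 31 − 29 = 2
h=5: Ŝ = -3 + 8·5 = 37; e = 37 − 37 = 0
h=6: Ŝ = -3 + 8·6 = 45; e = 44.5 − 45 = -0.5
SSE = 0.25 + 4 + 4 + 0 + 0.25 = 8.5
s = √(8.5/3) = 1.68325
e/s = -0.5 / 1.68325 = -0.30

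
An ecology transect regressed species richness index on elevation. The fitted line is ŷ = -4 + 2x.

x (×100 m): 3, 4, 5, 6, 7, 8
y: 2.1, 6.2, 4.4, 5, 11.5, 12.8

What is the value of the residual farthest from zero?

x=3: ŷ = -4 + 2·3 = 2; r = 2.1 − 2 = 0.1
x=4: ŷ = -4 + 2·4 = 4; r = 6.2 − 4 = 2.2
x=5: ŷ = -4 + 2·5 = 6; r = 4.4 − 6 = -1.6
x=6: ŷ = -4 + 2·6 = 8; r = 5 − 8 = -3
x=7: ŷ = -4 + 2·7 = 10; r = 11.5 − 10 = 1.5
x=8: ŷ = -4 + 2·8 = 12; r = 12.8 − 12 = 0.8
Largest |r| is 3 at x = 6, residual -3.

r = -3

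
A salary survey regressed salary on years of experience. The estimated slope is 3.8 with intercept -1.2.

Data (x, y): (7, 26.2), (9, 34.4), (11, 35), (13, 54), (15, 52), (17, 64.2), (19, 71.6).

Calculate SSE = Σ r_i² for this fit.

x=7: ŷ = -1.2 + 3.8·7 = 25.4; r = 26.2 − 25.4 = 0.8
x=9: ŷ = -1.2 + 3.8·9 = 33; r = 34.4 − 33 = 1.4
x=11: ŷ = -1.2 + 3.8·11 = 40.6; r = 35 − 40.6 = -5.6
x=13: ŷ = -1.2 + 3.8·13 = 48.2; r = 54 − 48.2 = 5.8
x=15: ŷ = -1.2 + 3.8·15 = 55.8; r = 52 − 55.8 = -3.8
x=17: ŷ = -1.2 + 3.8·17 = 63.4; r = 64.2 − 63.4 = 0.8
x=19: ŷ = -1.2 + 3.8·19 = 71; r = 71.6 − 71 = 0.6
SSE = 0.64 + 1.96 + 31.36 + 33.64 + 14.44 + 0.64 + 0.36 = 83.04

SSE = 83.04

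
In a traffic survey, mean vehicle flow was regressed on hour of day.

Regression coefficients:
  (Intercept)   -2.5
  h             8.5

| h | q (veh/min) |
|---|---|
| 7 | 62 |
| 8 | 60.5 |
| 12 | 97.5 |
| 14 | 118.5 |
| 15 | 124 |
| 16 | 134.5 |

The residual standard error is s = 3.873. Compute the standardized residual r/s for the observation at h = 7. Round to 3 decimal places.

q̂ = -2.5 + 8.5·7 = 57
r = 62 − 57 = 5
r/s = 5 / 3.873 = 1.291

1.291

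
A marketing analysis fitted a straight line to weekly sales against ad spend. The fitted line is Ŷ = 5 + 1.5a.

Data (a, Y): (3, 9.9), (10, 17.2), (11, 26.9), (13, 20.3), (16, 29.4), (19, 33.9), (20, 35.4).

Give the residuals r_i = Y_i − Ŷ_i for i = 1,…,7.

a=3: Ŷ = 5 + 1.5·3 = 9.5; r = 9.9 − 9.5 = 0.4
a=10: Ŷ = 5 + 1.5·10 = 20; r = 17.2 − 20 = -2.8
a=11: Ŷ = 5 + 1.5·11 = 21.5; r = 26.9 − 21.5 = 5.4
a=13: Ŷ = 5 + 1.5·13 = 24.5; r = 20.3 − 24.5 = -4.2
a=16: Ŷ = 5 + 1.5·16 = 29; r = 29.4 − 29 = 0.4
a=19: Ŷ = 5 + 1.5·19 = 33.5; r = 33.9 − 33.5 = 0.4
a=20: Ŷ = 5 + 1.5·20 = 35; r = 35.4 − 35 = 0.4

0.4, -2.8, 5.4, -4.2, 0.4, 0.4, 0.4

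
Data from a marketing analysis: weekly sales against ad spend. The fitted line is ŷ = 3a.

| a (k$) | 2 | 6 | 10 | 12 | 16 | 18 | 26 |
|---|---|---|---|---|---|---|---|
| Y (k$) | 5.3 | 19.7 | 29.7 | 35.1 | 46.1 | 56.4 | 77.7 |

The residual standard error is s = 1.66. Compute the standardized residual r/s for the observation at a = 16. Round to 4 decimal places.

ŷ = 3·16 = 48
r = 46.1 − 48 = -1.9
r/s = -1.9 / 1.66 = -1.1446

-1.1446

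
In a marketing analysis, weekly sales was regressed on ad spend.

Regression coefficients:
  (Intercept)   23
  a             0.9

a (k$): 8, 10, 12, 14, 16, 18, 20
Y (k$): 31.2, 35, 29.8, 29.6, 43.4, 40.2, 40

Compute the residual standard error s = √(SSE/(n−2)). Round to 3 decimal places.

s = 4.472

a=8: ŷ = 23 + 0.9·8 = 30.2; e = 31.2 − 30.2 = 1
a=10: ŷ = 23 + 0.9·10 = 32; e = 35 − 32 = 3
a=12: ŷ = 23 + 0.9·12 = 33.8; e = 29.8 − 33.8 = -4
a=14: ŷ = 23 + 0.9·14 = 35.6; e = 29.6 − 35.6 = -6
a=16: ŷ = 23 + 0.9·16 = 37.4; e = 43.4 − 37.4 = 6
a=18: ŷ = 23 + 0.9·18 = 39.2; e = 40.2 − 39.2 = 1
a=20: ŷ = 23 + 0.9·20 = 41; e = 40 − 41 = -1
SSE = 1 + 9 + 16 + 36 + 36 + 1 + 1 = 100
s = √(100/5) = √20 ≈ 4.472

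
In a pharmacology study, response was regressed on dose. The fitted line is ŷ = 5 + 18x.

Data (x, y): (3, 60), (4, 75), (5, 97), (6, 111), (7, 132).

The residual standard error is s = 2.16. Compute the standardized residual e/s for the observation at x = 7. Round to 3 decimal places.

0.463

ŷ = 5 + 18·7 = 131
e = 132 − 131 = 1
e/s = 1 / 2.16 = 0.463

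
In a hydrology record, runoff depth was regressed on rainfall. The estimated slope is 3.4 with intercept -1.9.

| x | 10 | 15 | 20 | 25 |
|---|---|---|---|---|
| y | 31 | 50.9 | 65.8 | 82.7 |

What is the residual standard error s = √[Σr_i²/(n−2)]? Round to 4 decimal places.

x=10: ŷ = -1.9 + 3.4·10 = 32.1; r = 31 − 32.1 = -1.1
x=15: ŷ = -1.9 + 3.4·15 = 49.1; r = 50.9 − 49.1 = 1.8
x=20: ŷ = -1.9 + 3.4·20 = 66.1; r = 65.8 − 66.1 = -0.3
x=25: ŷ = -1.9 + 3.4·25 = 83.1; r = 82.7 − 83.1 = -0.4
SSE = 1.21 + 3.24 + 0.09 + 0.16 = 4.7
s = √(4.7/2) = √2.35 ≈ 1.5330

s = 1.5330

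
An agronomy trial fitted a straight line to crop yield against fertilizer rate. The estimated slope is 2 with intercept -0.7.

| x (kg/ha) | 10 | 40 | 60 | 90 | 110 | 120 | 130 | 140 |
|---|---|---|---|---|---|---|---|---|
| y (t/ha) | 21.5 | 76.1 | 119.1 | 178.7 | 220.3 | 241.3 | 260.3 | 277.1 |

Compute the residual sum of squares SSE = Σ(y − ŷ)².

x=10: ŷ = -0.7 + 2·10 = 19.3; e = 21.5 − 19.3 = 2.2
x=40: ŷ = -0.7 + 2·40 = 79.3; e = 76.1 − 79.3 = -3.2
x=60: ŷ = -0.7 + 2·60 = 119.3; e = 119.1 − 119.3 = -0.2
x=90: ŷ = -0.7 + 2·90 = 179.3; e = 178.7 − 179.3 = -0.6
x=110: ŷ = -0.7 + 2·110 = 219.3; e = 220.3 − 219.3 = 1
x=120: ŷ = -0.7 + 2·120 = 239.3; e = 241.3 − 239.3 = 2
x=130: ŷ = -0.7 + 2·130 = 259.3; e = 260.3 − 259.3 = 1
x=140: ŷ = -0.7 + 2·140 = 279.3; e = 277.1 − 279.3 = -2.2
SSE = 4.84 + 10.24 + 0.04 + 0.36 + 1 + 4 + 1 + 4.84 = 26.32

SSE = 26.32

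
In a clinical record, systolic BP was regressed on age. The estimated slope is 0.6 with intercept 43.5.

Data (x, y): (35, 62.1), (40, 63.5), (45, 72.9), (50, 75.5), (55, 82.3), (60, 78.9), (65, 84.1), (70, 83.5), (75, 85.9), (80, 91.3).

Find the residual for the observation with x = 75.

e = -2.6

ŷ = 43.5 + 0.6·75 = 88.5
e = 85.9 − 88.5 = -2.6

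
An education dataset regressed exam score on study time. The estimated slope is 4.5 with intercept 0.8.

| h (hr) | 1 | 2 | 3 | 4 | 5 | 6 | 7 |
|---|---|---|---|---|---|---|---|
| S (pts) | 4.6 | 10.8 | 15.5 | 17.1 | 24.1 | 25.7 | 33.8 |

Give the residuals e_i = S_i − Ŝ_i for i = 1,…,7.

h=1: Ŝ = 0.8 + 4.5·1 = 5.3; e = 4.6 − 5.3 = -0.7
h=2: Ŝ = 0.8 + 4.5·2 = 9.8; e = 10.8 − 9.8 = 1
h=3: Ŝ = 0.8 + 4.5·3 = 14.3; e = 15.5 − 14.3 = 1.2
h=4: Ŝ = 0.8 + 4.5·4 = 18.8; e = 17.1 − 18.8 = -1.7
h=5: Ŝ = 0.8 + 4.5·5 = 23.3; e = 24.1 − 23.3 = 0.8
h=6: Ŝ = 0.8 + 4.5·6 = 27.8; e = 25.7 − 27.8 = -2.1
h=7: Ŝ = 0.8 + 4.5·7 = 32.3; e = 33.8 − 32.3 = 1.5

-0.7, 1, 1.2, -1.7, 0.8, -2.1, 1.5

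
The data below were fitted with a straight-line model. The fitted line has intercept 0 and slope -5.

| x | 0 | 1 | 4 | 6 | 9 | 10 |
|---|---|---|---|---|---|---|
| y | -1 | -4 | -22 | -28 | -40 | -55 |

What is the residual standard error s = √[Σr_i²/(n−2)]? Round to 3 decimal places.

x=0: ŷ = −5·0 = 0; r = -1 − 0 = -1
x=1: ŷ = −5·1 = -5; r = -4 − (-5) = 1
x=4: ŷ = −5·4 = -20; r = -22 − (-20) = -2
x=6: ŷ = −5·6 = -30; r = -28 − (-30) = 2
x=9: ŷ = −5·9 = -45; r = -40 − (-45) = 5
x=10: ŷ = −5·10 = -50; r = -55 − (-50) = -5
SSE = 1 + 1 + 4 + 4 + 25 + 25 = 60
s = √(60/4) = √15 ≈ 3.873

s = 3.873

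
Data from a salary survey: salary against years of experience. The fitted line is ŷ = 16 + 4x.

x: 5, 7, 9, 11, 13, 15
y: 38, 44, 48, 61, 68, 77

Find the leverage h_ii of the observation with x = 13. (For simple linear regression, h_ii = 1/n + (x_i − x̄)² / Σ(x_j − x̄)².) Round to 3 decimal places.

x̄ = (5 + 7 + 9 + 11 + 13 + 15)/6 = 10
Σ(x − x̄)² = 25 + 9 + 1 + 1 + 9 + 25 = 70
h = 1/6 + (3)²/70 = 0.166667 + 0.128571 = 0.295

h = 0.295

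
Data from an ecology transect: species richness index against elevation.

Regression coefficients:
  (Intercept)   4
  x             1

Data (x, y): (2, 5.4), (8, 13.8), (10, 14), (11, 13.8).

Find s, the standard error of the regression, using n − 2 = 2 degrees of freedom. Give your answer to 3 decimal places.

x=2: ŷ = 4 + 2 = 6; r = 5.4 − 6 = -0.6
x=8: ŷ = 4 + 8 = 12; r = 13.8 − 12 = 1.8
x=10: ŷ = 4 + 10 = 14; r = 14 − 14 = 0
x=11: ŷ = 4 + 11 = 15; r = 13.8 − 15 = -1.2
SSE = 0.36 + 3.24 + 0 + 1.44 = 5.04
s = √(5.04/2) = √2.52 ≈ 1.587

s = 1.587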